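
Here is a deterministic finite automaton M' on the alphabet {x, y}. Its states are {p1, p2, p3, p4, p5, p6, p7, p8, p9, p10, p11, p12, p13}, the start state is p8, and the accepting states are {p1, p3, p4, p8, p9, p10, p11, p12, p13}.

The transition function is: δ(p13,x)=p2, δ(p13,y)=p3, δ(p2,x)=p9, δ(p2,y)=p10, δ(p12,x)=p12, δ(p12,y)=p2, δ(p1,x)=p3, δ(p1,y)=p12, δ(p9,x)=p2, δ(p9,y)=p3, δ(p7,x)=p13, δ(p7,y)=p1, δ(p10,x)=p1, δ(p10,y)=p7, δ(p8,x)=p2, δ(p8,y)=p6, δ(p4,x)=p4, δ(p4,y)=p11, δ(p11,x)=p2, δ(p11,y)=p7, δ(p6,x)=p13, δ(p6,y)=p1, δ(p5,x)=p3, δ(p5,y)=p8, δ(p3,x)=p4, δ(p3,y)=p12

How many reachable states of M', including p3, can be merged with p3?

Reachable states from the start: {p1,p2,p3,p4,p6,p7,p8,p9,p10,p11,p12,p13}. Unreachable: {p5} — drop them.
Start with accepting vs non-accepting: {p1,p3,p4,p8,p9,p10,p11,p12,p13} | {p2,p6,p7}.
Refine {p1,p3,p4,p8,p9,p10,p11,p12,p13} on symbol x: members go to different blocks, giving {p1,p3,p4,p10,p12} and {p8,p9,p11,p13}.
On input y, block {p1,p3,p4,p10,p12} splits into {p1,p3} and {p10,p12} and {p4}.
On input x, block {p1,p3} splits into {p1} and {p3}.
Split {p2,p6,p7} by δ(·,y) → {p6,p7} and {p2}.
Split {p8,p9,p11,p13} by δ(·,y) → {p8,p11} and {p9,p13}.
On input x, block {p10,p12} splits into {p10} and {p12}.
Stable partition: {p1} | {p6,p7} | {p8,p11} | {p10} | {p4} | {p3} | {p2} | {p9,p13} | {p12} — 9 equivalence classes.
State p3 belongs to the block {p3}, which has 1 states.

1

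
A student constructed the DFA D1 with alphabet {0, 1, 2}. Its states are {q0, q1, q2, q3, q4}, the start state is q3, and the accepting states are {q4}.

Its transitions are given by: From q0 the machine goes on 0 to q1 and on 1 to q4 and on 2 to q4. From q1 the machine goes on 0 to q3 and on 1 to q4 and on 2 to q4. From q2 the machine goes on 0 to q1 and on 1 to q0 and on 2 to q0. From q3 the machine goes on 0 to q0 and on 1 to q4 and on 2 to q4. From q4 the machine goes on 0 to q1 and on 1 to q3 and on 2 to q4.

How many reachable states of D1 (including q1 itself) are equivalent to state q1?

States {q2} cannot be reached from the start state, so discard them.
Start with accepting vs non-accepting: {q4} | {q0,q1,q3}.
No further refinement is possible. Final partition (2 blocks): {q4} | {q0,q1,q3}.
The equivalence class containing q1 is {q0,q1,q3}, of size 3.

3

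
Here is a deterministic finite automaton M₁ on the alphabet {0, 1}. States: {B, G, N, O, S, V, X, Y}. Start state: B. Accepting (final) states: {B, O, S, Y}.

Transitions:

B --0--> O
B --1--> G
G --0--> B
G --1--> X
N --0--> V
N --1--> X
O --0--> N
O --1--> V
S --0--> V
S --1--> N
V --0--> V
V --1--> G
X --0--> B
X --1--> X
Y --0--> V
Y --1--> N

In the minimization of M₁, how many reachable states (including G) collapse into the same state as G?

2

States {S,Y} cannot be reached from the start state, so discard them.
Start with accepting vs non-accepting: {B,O} | {G,N,V,X}.
On input 0, block {B,O} splits into {B} and {O}.
Split {G,N,V,X} by δ(·,0) → {G,X} and {N,V}.
No further refinement is possible. Final partition (4 blocks): {B} | {G,X} | {O} | {N,V}.
State G belongs to the block {G,X}, which has 2 states.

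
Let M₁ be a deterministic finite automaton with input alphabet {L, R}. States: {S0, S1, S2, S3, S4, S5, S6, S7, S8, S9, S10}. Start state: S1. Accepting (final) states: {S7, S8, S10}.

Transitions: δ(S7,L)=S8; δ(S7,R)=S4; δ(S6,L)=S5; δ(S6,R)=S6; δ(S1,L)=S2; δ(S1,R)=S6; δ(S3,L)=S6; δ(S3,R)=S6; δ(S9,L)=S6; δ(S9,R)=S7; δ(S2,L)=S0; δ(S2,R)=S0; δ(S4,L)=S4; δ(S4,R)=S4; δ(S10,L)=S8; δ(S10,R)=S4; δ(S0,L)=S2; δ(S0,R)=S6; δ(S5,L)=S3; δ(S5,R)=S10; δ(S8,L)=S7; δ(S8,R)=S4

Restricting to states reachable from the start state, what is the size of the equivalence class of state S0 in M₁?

2

Reachable states from the start: {S0,S1,S2,S3,S4,S5,S6,S7,S8,S10}. Unreachable: {S9} — drop them.
Start with accepting vs non-accepting: {S7,S8,S10} | {S0,S1,S2,S3,S4,S5,S6}.
Split {S0,S1,S2,S3,S4,S5,S6} by δ(·,R) → {S0,S1,S2,S3,S4,S6} and {S5}.
Split {S0,S1,S2,S3,S4,S6} by δ(·,L) → {S0,S1,S2,S3,S4} and {S6}.
On input L, block {S0,S1,S2,S3,S4} splits into {S0,S1,S2,S4} and {S3}.
On input R, block {S0,S1,S2,S4} splits into {S0,S1} and {S2,S4}.
Refine {S2,S4} on symbol L: members go to different blocks, giving {S2} and {S4}.
The partition is now stable with 7 blocks: {S7,S8,S10} | {S0,S1} | {S5} | {S6} | {S3} | {S2} | {S4}.
State S0 belongs to the block {S0,S1}, which has 2 states.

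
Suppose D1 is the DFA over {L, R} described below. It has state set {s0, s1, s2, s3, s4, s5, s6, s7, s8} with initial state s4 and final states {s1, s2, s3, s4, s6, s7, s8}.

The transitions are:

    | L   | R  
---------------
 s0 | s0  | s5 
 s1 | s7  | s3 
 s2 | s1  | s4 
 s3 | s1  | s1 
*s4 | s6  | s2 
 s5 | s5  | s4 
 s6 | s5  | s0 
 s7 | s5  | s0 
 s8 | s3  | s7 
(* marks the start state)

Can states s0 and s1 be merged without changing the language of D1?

First remove the unreachable states {s8}; 8 states remain.
Start with accepting vs non-accepting: {s1,s2,s3,s4,s6,s7} | {s0,s5}.
Split {s1,s2,s3,s4,s6,s7} by δ(·,L) → {s1,s2,s3,s4} and {s6,s7}.
Refine {s1,s2,s3,s4} on symbol L: members go to different blocks, giving {s1,s4} and {s2,s3}.
On input R, block {s0,s5} splits into {s0} and {s5}.
Stable partition: {s1,s4} | {s0} | {s6,s7} | {s2,s3} | {s5} — 5 equivalence classes.
s0 and s1 end up in different blocks, so they are distinguishable. For instance, the string 'ε' is accepted from only s1.

No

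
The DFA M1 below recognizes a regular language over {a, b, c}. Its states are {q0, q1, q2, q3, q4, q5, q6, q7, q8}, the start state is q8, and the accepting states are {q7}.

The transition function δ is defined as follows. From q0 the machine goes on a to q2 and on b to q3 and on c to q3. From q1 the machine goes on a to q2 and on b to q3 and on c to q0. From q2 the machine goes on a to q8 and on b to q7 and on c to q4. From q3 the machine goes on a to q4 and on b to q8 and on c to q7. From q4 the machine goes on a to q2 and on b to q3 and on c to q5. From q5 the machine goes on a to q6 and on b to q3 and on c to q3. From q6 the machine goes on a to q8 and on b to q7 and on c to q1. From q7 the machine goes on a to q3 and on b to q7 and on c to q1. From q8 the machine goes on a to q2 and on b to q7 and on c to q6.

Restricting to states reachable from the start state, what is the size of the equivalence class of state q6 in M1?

Start with accepting vs non-accepting: {q7} | {q0,q1,q2,q3,q4,q5,q6,q8}.
Split {q0,q1,q2,q3,q4,q5,q6,q8} by δ(·,b) → {q0,q1,q3,q4,q5} and {q2,q6,q8}.
Refine {q0,q1,q3,q4,q5} on symbol a: members go to different blocks, giving {q0,q1,q4,q5} and {q3}.
Split {q0,q1,q4,q5} by δ(·,c) → {q0,q5} and {q1,q4}.
Split {q2,q6,q8} by δ(·,c) → {q2,q6} and {q8}.
No further refinement is possible. Final partition (6 blocks): {q7} | {q0,q5} | {q2,q6} | {q3} | {q1,q4} | {q8}.
State q6 belongs to the block {q2,q6}, which has 2 states.

2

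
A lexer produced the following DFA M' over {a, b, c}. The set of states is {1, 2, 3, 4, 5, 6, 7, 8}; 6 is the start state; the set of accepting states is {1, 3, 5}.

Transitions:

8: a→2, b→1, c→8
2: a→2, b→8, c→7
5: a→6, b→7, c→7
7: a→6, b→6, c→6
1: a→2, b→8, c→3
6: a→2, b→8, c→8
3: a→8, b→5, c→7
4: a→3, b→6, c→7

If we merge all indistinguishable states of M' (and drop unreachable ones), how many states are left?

First remove the unreachable states {4}; 7 states remain.
P0 = {1,3,5} | {2,6,7,8}.
Refine {1,3,5} on symbol b: members go to different blocks, giving {1,5} and {3}.
Refine {1,5} on symbol c: members go to different blocks, giving {1} and {5}.
Split {2,6,7,8} by δ(·,b) → {2,6,7} and {8}.
Refine {2,6,7} on symbol b: members go to different blocks, giving {2,6} and {7}.
Refine {2,6} on symbol c: members go to different blocks, giving {2} and {6}.
Stable partition: {1} | {2} | {3} | {5} | {8} | {7} | {6} — 7 equivalence classes.

7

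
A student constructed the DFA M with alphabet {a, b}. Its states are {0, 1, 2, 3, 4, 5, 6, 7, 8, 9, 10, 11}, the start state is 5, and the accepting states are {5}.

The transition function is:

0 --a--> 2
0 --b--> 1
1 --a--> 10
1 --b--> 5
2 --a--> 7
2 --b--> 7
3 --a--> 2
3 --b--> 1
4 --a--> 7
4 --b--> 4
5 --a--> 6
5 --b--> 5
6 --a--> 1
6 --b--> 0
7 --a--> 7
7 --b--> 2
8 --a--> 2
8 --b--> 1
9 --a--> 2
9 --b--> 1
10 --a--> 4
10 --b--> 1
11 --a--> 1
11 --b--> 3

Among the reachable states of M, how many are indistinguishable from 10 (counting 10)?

First remove the unreachable states {3,8,9,11}; 8 states remain.
Start with accepting vs non-accepting: {5} | {0,1,2,4,6,7,10}.
Refine {0,1,2,4,6,7,10} on symbol b: members go to different blocks, giving {0,2,4,6,7,10} and {1}.
On input a, block {0,2,4,6,7,10} splits into {0,2,4,7,10} and {6}.
On input b, block {0,2,4,7,10} splits into {2,4,7} and {0,10}.
No further refinement is possible. Final partition (5 blocks): {5} | {2,4,7} | {1} | {6} | {0,10}.
The equivalence class containing 10 is {0,10}, of size 2.

2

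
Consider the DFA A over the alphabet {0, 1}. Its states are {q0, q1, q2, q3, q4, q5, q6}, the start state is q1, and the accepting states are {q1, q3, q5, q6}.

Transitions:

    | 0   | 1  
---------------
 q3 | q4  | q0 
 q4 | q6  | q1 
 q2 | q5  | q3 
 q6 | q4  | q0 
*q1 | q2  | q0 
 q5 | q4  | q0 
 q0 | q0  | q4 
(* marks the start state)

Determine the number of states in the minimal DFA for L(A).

3

Every state is reachable, so we keep all 7.
Initial partition by acceptance: {q1,q3,q5,q6} | {q0,q2,q4}.
Refine {q0,q2,q4} on symbol 0: members go to different blocks, giving {q2,q4} and {q0}.
No further refinement is possible. Final partition (3 blocks): {q1,q3,q5,q6} | {q2,q4} | {q0}.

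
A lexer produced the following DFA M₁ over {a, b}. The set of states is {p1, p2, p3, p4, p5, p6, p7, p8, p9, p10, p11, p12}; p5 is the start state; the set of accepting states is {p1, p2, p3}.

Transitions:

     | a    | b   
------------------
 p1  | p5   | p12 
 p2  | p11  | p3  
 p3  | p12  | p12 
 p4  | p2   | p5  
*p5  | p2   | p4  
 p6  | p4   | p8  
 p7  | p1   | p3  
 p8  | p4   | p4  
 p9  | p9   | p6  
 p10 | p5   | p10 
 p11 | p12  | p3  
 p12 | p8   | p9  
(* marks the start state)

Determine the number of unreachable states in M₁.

3

No path from p5 leads to p1, p7, p10; the other 9 states are all reachable.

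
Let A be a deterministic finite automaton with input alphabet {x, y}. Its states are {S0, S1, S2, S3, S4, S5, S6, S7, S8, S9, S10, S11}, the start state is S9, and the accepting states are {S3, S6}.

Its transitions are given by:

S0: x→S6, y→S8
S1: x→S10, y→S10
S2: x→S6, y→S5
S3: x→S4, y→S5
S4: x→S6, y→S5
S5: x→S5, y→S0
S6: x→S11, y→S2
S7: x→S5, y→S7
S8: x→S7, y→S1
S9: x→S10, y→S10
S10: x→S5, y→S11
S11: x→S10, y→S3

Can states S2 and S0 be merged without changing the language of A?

No

All states are reachable from the start state.
P0 = {S3,S6} | {S0,S1,S2,S4,S5,S7,S8,S9,S10,S11}.
On input x, block {S0,S1,S2,S4,S5,S7,S8,S9,S10,S11} splits into {S1,S5,S7,S8,S9,S10,S11} and {S0,S2,S4}.
Refine {S3,S6} on symbol x: members go to different blocks, giving {S3} and {S6}.
Refine {S1,S5,S7,S8,S9,S10,S11} on symbol y: members go to different blocks, giving {S1,S7,S8,S9,S10} and {S5} and {S11}.
On input x, block {S1,S7,S8,S9,S10} splits into {S1,S8,S9} and {S7,S10}.
Split {S1,S8,S9} by δ(·,y) → {S1,S9} and {S8}.
Refine {S0,S2,S4} on symbol y: members go to different blocks, giving {S2,S4} and {S0}.
Split {S7,S10} by δ(·,y) → {S7} and {S10}.
No further refinement is possible. Final partition (10 blocks): {S3} | {S1,S9} | {S2,S4} | {S6} | {S5} | {S11} | {S7} | {S8} | {S0} | {S10}.
S2 and S0 end up in different blocks, so they are distinguishable. For instance, the string 'yyx' is accepted from only S2.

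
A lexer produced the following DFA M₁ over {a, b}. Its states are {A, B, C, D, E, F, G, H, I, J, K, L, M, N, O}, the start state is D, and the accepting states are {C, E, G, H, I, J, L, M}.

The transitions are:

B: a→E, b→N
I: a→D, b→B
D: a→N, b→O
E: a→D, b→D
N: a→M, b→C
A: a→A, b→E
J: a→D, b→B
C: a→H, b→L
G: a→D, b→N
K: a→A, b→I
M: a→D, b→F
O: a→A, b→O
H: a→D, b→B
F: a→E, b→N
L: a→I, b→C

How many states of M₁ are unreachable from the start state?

3

No path from D leads to G, J, K; the other 12 states are all reachable.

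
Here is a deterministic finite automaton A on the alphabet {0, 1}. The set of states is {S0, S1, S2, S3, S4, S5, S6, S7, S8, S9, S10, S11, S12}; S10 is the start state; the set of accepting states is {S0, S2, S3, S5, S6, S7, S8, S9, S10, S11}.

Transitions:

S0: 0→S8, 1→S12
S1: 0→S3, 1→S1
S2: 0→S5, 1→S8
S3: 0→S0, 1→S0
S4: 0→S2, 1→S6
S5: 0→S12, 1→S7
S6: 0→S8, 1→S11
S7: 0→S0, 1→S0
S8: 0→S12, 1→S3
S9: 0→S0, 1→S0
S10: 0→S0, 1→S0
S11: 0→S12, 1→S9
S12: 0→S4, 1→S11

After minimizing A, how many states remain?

Reachable states from the start: {S0,S2,S3,S4,S5,S6,S7,S8,S9,S10,S11,S12}. Unreachable: {S1} — drop them.
Initial partition by acceptance: {S0,S2,S3,S5,S6,S7,S8,S9,S10,S11} | {S4,S12}.
Refine {S0,S2,S3,S5,S6,S7,S8,S9,S10,S11} on symbol 0: members go to different blocks, giving {S0,S2,S3,S6,S7,S9,S10} and {S5,S8,S11}.
Split {S0,S2,S3,S6,S7,S9,S10} by δ(·,0) → {S3,S7,S9,S10} and {S0,S2,S6}.
On input 0, block {S4,S12} splits into {S4} and {S12}.
Split {S0,S2,S6} by δ(·,1) → {S2,S6} and {S0}.
The partition is now stable with 6 blocks: {S3,S7,S9,S10} | {S4} | {S5,S8,S11} | {S2,S6} | {S12} | {S0}.

6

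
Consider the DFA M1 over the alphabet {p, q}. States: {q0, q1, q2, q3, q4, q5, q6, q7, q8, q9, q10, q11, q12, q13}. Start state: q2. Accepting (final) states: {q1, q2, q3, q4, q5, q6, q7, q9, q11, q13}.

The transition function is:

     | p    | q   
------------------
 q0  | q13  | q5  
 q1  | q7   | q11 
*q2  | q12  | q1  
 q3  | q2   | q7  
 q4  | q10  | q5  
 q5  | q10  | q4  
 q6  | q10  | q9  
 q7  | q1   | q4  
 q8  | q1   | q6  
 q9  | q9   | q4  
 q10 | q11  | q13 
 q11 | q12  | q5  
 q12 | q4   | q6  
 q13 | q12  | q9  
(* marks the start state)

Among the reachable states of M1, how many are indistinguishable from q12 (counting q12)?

2

States {q0,q3,q8} cannot be reached from the start state, so discard them.
Start with accepting vs non-accepting: {q1,q2,q4,q5,q6,q7,q9,q11,q13} | {q10,q12}.
Refine {q1,q2,q4,q5,q6,q7,q9,q11,q13} on symbol p: members go to different blocks, giving {q2,q4,q5,q6,q11,q13} and {q1,q7,q9}.
On input q, block {q2,q4,q5,q6,q11,q13} splits into {q2,q6,q13} and {q4,q5,q11}.
Stable partition: {q2,q6,q13} | {q10,q12} | {q1,q7,q9} | {q4,q5,q11} — 4 equivalence classes.
The equivalence class containing q12 is {q10,q12}, of size 2.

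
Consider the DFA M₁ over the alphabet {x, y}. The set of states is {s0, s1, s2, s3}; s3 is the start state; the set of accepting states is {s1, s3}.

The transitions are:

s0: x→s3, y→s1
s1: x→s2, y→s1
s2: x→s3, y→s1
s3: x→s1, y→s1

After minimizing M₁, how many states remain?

States {s0} cannot be reached from the start state, so discard them.
Initial partition by acceptance: {s1,s3} | {s2}.
Split {s1,s3} by δ(·,x) → {s1} and {s3}.
Stable partition: {s1} | {s2} | {s3} — 3 equivalence classes.

3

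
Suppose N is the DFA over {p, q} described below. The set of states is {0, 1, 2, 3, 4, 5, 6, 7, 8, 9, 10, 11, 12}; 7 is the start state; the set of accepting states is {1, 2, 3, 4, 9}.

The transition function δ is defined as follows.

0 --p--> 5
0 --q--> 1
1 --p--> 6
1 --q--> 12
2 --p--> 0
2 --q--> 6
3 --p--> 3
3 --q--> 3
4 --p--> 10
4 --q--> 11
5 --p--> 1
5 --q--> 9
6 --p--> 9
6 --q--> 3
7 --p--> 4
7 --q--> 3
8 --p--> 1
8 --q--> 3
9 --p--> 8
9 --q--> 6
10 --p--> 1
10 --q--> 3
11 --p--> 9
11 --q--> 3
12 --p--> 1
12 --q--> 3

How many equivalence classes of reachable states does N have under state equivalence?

3

Reachable states from the start: {1,3,4,6,7,8,9,10,11,12}. Unreachable: {0,2,5} — drop them.
P0 = {1,3,4,9} | {6,7,8,10,11,12}.
Split {1,3,4,9} by δ(·,p) → {1,4,9} and {3}.
Stable partition: {1,4,9} | {6,7,8,10,11,12} | {3} — 3 equivalence classes.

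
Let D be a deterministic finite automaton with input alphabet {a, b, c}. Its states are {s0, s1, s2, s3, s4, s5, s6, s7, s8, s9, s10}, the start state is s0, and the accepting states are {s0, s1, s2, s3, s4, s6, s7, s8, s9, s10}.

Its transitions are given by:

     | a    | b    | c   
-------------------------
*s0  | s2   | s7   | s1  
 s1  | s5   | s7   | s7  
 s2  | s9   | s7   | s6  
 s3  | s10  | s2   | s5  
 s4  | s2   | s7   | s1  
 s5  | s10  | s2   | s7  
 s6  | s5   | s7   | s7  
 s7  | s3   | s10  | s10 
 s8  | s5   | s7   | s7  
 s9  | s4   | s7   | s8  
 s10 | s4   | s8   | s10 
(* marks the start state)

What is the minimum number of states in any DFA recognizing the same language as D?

6

Start with accepting vs non-accepting: {s0,s1,s2,s3,s4,s6,s7,s8,s9,s10} | {s5}.
Refine {s0,s1,s2,s3,s4,s6,s7,s8,s9,s10} on symbol a: members go to different blocks, giving {s0,s2,s3,s4,s7,s9,s10} and {s1,s6,s8}.
On input b, block {s0,s2,s3,s4,s7,s9,s10} splits into {s0,s2,s3,s4,s7,s9} and {s10}.
Refine {s0,s2,s3,s4,s7,s9} on symbol a: members go to different blocks, giving {s0,s2,s4,s7,s9} and {s3}.
Split {s0,s2,s4,s7,s9} by δ(·,a) → {s0,s2,s4,s9} and {s7}.
The partition is now stable with 6 blocks: {s0,s2,s4,s9} | {s5} | {s1,s6,s8} | {s10} | {s3} | {s7}.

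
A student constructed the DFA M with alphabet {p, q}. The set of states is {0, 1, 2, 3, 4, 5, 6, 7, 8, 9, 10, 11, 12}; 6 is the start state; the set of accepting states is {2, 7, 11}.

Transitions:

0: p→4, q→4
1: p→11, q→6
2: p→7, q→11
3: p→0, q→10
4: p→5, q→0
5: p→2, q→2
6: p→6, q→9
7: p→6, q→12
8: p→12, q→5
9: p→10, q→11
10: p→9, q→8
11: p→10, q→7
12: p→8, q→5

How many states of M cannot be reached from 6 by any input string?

BFS from 6 reaches {2, 5, 6, 7, 8, 9, 10, 11, 12}; the 4 state(s) 0, 1, 3, 4 are never visited.

4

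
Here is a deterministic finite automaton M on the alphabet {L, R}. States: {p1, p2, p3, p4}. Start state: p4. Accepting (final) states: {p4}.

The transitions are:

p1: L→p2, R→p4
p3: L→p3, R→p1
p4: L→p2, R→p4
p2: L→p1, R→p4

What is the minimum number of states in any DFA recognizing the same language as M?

First remove the unreachable states {p3}; 3 states remain.
P0 = {p4} | {p1,p2}.
The partition is now stable with 2 blocks: {p4} | {p1,p2}.

2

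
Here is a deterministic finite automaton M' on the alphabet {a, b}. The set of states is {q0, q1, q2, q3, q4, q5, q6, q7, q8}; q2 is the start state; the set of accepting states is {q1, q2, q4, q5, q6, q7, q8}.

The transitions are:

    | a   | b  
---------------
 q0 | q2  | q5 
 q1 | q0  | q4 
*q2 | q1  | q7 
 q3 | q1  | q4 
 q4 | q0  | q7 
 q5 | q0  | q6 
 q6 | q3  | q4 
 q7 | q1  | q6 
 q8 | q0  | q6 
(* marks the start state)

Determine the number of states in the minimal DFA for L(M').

States {q8} cannot be reached from the start state, so discard them.
Initial partition by acceptance: {q1,q2,q4,q5,q6,q7} | {q0,q3}.
Refine {q1,q2,q4,q5,q6,q7} on symbol a: members go to different blocks, giving {q1,q4,q5,q6} and {q2,q7}.
Refine {q1,q4,q5,q6} on symbol b: members go to different blocks, giving {q1,q5,q6} and {q4}.
Refine {q1,q5,q6} on symbol b: members go to different blocks, giving {q1,q6} and {q5}.
Split {q0,q3} by δ(·,a) → {q0} and {q3}.
Refine {q1,q6} on symbol a: members go to different blocks, giving {q1} and {q6}.
Refine {q2,q7} on symbol b: members go to different blocks, giving {q2} and {q7}.
The partition is now stable with 8 blocks: {q1} | {q0} | {q2} | {q4} | {q5} | {q3} | {q6} | {q7}.

8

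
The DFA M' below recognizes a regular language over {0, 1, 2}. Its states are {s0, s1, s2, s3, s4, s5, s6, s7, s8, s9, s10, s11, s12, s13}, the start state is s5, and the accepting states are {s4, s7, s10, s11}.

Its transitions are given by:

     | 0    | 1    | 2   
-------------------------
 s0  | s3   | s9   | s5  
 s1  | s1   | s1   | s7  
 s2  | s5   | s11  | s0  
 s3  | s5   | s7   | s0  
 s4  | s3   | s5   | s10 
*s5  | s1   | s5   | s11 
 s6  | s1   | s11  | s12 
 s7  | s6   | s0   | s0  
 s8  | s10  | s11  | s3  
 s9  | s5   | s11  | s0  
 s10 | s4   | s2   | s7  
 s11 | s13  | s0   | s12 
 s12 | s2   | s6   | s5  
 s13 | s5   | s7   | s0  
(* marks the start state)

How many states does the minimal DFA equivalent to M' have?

4

First remove the unreachable states {s4,s8,s10}; 11 states remain.
P0 = {s7,s11} | {s0,s1,s2,s3,s5,s6,s9,s12,s13}.
Split {s0,s1,s2,s3,s5,s6,s9,s12,s13} by δ(·,1) → {s2,s3,s6,s9,s13} and {s0,s1,s5,s12}.
Refine {s0,s1,s5,s12} on symbol 0: members go to different blocks, giving {s0,s12} and {s1,s5}.
The partition is now stable with 4 blocks: {s7,s11} | {s2,s3,s6,s9,s13} | {s0,s12} | {s1,s5}.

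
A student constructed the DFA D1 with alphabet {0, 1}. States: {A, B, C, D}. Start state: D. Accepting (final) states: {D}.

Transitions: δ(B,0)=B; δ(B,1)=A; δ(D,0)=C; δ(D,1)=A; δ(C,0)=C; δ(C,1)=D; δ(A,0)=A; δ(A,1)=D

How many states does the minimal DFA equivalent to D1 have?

2

States {B} cannot be reached from the start state, so discard them.
Initial partition by acceptance: {D} | {A,C}.
The partition is now stable with 2 blocks: {D} | {A,C}.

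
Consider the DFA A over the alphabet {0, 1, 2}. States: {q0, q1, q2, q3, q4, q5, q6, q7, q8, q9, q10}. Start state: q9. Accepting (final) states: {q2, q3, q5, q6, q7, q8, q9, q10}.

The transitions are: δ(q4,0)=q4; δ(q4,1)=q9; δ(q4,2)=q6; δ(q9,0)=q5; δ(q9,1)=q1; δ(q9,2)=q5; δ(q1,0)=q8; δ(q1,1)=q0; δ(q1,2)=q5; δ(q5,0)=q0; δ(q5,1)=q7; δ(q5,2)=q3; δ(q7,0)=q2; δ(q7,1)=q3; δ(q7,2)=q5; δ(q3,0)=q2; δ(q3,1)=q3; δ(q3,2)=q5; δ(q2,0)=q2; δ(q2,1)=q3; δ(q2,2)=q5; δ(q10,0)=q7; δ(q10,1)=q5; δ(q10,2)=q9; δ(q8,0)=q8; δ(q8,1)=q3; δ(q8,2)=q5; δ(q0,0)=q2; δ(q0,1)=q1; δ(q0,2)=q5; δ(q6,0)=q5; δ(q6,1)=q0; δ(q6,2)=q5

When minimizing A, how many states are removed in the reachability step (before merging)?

BFS from q9 reaches {q0, q1, q2, q3, q5, q7, q8, q9}; the 3 state(s) q4, q6, q10 are never visited.

3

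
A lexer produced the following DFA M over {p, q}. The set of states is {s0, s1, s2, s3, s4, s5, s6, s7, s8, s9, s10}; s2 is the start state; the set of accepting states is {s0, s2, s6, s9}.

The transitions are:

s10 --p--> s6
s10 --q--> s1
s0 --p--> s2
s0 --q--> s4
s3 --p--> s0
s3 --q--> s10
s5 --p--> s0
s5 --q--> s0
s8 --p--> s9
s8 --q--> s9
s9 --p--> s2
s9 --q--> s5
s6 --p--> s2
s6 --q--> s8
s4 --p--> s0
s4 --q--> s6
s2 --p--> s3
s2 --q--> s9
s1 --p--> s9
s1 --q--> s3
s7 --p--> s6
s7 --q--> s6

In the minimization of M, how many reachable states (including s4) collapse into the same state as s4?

3

Reachable states from the start: {s0,s1,s2,s3,s4,s5,s6,s8,s9,s10}. Unreachable: {s7} — drop them.
Initial partition by acceptance: {s0,s2,s6,s9} | {s1,s3,s4,s5,s8,s10}.
Split {s0,s2,s6,s9} by δ(·,p) → {s0,s6,s9} and {s2}.
Refine {s1,s3,s4,s5,s8,s10} on symbol q: members go to different blocks, giving {s1,s3,s10} and {s4,s5,s8}.
No further refinement is possible. Final partition (4 blocks): {s0,s6,s9} | {s1,s3,s10} | {s2} | {s4,s5,s8}.
The equivalence class containing s4 is {s4,s5,s8}, of size 3.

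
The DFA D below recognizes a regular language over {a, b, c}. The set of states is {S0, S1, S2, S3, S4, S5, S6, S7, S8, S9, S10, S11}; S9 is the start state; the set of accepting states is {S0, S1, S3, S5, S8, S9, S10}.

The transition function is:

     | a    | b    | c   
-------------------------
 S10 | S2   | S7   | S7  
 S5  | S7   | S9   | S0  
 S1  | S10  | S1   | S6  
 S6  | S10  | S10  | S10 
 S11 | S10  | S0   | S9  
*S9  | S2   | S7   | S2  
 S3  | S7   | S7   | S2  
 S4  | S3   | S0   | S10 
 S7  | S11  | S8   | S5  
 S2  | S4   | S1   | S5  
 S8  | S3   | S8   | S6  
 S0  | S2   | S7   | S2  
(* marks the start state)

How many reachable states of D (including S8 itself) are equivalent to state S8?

2

All states are reachable from the start state.
Start with accepting vs non-accepting: {S0,S1,S3,S5,S8,S9,S10} | {S2,S4,S6,S7,S11}.
Split {S0,S1,S3,S5,S8,S9,S10} by δ(·,a) → {S0,S3,S5,S9,S10} and {S1,S8}.
On input b, block {S0,S3,S5,S9,S10} splits into {S0,S3,S9,S10} and {S5}.
On input a, block {S2,S4,S6,S7,S11} splits into {S4,S6,S11} and {S2,S7}.
Stable partition: {S0,S3,S9,S10} | {S4,S6,S11} | {S1,S8} | {S5} | {S2,S7} — 5 equivalence classes.
The equivalence class containing S8 is {S1,S8}, of size 2.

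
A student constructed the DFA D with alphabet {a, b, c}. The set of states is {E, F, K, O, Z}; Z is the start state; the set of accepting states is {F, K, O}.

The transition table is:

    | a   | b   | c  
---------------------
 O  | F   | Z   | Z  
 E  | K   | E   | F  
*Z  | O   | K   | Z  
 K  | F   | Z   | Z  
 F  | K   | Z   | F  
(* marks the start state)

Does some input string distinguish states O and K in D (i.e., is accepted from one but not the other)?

No

Reachable states from the start: {F,K,O,Z}. Unreachable: {E} — drop them.
Start with accepting vs non-accepting: {F,K,O} | {Z}.
Refine {F,K,O} on symbol c: members go to different blocks, giving {K,O} and {F}.
No further refinement is possible. Final partition (3 blocks): {K,O} | {Z} | {F}.
O and K lie in the same block of the stable partition, so they are equivalent — no string distinguishes them.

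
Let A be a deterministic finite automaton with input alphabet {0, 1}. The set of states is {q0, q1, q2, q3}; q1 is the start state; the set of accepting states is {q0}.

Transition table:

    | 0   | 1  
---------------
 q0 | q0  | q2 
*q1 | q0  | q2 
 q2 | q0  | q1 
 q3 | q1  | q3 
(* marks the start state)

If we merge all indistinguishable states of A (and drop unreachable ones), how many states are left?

Reachable states from the start: {q0,q1,q2}. Unreachable: {q3} — drop them.
P0 = {q0} | {q1,q2}.
No further refinement is possible. Final partition (2 blocks): {q0} | {q1,q2}.

2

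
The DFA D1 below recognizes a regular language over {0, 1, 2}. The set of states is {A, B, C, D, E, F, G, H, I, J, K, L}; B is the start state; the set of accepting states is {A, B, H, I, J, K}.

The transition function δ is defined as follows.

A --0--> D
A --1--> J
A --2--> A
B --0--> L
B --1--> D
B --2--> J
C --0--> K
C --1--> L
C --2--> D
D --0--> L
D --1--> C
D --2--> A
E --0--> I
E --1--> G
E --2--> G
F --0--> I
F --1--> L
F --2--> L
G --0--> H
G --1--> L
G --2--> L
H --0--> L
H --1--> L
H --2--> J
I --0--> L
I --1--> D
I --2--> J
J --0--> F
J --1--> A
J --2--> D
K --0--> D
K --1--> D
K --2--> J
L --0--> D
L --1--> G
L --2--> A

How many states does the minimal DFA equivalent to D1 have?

5

Reachable states from the start: {A,B,C,D,F,G,H,I,J,K,L}. Unreachable: {E} — drop them.
Start with accepting vs non-accepting: {A,B,H,I,J,K} | {C,D,F,G,L}.
Refine {A,B,H,I,J,K} on symbol 1: members go to different blocks, giving {B,H,I,K} and {A,J}.
Refine {C,D,F,G,L} on symbol 0: members go to different blocks, giving {C,F,G} and {D,L}.
Refine {A,J} on symbol 0: members go to different blocks, giving {A} and {J}.
Stable partition: {B,H,I,K} | {C,F,G} | {A} | {D,L} | {J} — 5 equivalence classes.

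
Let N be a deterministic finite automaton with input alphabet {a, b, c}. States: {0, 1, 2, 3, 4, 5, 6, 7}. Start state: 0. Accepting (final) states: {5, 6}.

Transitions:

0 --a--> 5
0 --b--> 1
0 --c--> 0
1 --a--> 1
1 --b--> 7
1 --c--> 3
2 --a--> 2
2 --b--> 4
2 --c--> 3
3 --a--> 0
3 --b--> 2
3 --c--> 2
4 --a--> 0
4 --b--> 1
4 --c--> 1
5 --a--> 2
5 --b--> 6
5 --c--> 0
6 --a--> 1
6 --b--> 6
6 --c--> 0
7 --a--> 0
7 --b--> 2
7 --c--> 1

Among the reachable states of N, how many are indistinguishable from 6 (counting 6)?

Every state is reachable, so we keep all 8.
Initial partition by acceptance: {5,6} | {0,1,2,3,4,7}.
Split {0,1,2,3,4,7} by δ(·,a) → {1,2,3,4,7} and {0}.
Split {1,2,3,4,7} by δ(·,a) → {3,4,7} and {1,2}.
Stable partition: {5,6} | {3,4,7} | {0} | {1,2} — 4 equivalence classes.
The equivalence class containing 6 is {5,6}, of size 2.

2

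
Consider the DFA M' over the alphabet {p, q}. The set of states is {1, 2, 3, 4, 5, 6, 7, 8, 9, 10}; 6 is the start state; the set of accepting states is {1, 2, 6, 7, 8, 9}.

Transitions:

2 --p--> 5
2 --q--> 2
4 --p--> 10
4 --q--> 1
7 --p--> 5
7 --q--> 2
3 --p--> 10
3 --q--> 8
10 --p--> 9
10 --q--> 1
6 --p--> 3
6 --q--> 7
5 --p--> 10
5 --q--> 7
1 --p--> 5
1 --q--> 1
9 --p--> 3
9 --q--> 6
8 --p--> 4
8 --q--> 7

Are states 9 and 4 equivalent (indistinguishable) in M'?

Every state is reachable, so we keep all 10.
P0 = {1,2,6,7,8,9} | {3,4,5,10}.
On input p, block {3,4,5,10} splits into {3,4,5} and {10}.
The partition is now stable with 3 blocks: {1,2,6,7,8,9} | {3,4,5} | {10}.
9 and 4 end up in different blocks, so they are distinguishable. For instance, the string 'ε' is accepted from only 9.

No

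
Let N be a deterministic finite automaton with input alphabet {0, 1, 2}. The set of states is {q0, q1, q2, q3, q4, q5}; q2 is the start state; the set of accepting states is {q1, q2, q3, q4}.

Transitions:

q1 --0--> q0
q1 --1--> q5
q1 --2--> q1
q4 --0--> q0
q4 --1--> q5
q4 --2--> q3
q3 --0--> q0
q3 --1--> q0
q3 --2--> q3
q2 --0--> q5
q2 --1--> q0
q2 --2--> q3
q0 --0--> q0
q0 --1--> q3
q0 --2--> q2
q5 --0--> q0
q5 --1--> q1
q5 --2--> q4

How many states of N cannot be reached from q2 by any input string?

0

Every one of the 6 states is reachable from q2.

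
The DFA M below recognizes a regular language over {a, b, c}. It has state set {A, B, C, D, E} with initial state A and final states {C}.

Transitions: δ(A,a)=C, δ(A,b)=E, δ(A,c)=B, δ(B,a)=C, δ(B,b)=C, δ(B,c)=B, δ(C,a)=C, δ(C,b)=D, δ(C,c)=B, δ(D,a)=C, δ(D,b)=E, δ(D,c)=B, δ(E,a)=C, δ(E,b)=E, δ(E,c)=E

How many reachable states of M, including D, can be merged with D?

2

Every state is reachable, so we keep all 5.
Start with accepting vs non-accepting: {C} | {A,B,D,E}.
Split {A,B,D,E} by δ(·,b) → {A,D,E} and {B}.
On input c, block {A,D,E} splits into {A,D} and {E}.
Stable partition: {C} | {A,D} | {B} | {E} — 4 equivalence classes.
State D belongs to the block {A,D}, which has 2 states.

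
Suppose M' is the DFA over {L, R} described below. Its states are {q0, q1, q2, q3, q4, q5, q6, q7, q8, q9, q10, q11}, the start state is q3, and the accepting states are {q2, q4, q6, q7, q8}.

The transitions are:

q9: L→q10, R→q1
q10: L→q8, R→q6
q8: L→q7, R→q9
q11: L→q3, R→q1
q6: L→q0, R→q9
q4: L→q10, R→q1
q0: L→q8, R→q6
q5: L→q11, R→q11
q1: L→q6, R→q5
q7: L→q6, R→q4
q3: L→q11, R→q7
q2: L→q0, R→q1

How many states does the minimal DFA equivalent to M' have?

Reachable states from the start: {q0,q1,q3,q4,q5,q6,q7,q8,q9,q10,q11}. Unreachable: {q2} — drop them.
P0 = {q4,q6,q7,q8} | {q0,q1,q3,q5,q9,q10,q11}.
On input L, block {q4,q6,q7,q8} splits into {q4,q6} and {q7,q8}.
Split {q0,q1,q3,q5,q9,q10,q11} by δ(·,L) → {q3,q5,q9,q11} and {q0,q10} and {q1}.
Split {q4,q6} by δ(·,R) → {q4} and {q6}.
On input L, block {q3,q5,q9,q11} splits into {q3,q5,q11} and {q9}.
Refine {q3,q5,q11} on symbol R: members go to different blocks, giving {q3} and {q5} and {q11}.
Refine {q7,q8} on symbol L: members go to different blocks, giving {q7} and {q8}.
The partition is now stable with 10 blocks: {q4} | {q3} | {q7} | {q0,q10} | {q1} | {q6} | {q9} | {q5} | {q11} | {q8}.

10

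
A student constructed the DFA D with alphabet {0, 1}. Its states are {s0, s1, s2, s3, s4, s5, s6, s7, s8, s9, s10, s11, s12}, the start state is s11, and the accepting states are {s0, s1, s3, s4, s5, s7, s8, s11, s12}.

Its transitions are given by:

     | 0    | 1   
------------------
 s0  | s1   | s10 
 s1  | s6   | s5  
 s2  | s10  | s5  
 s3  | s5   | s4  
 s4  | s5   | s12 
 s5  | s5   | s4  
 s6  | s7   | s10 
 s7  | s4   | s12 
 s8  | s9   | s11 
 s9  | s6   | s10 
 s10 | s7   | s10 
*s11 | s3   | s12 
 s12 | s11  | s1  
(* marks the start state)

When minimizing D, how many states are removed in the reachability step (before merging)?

4

Starting at s11 and following transitions, the reachable set is {s1, s3, s4, s5, s6, s7, s10, s11, s12}. That leaves s0, s2, s8, s9 unreachable — 4 in total.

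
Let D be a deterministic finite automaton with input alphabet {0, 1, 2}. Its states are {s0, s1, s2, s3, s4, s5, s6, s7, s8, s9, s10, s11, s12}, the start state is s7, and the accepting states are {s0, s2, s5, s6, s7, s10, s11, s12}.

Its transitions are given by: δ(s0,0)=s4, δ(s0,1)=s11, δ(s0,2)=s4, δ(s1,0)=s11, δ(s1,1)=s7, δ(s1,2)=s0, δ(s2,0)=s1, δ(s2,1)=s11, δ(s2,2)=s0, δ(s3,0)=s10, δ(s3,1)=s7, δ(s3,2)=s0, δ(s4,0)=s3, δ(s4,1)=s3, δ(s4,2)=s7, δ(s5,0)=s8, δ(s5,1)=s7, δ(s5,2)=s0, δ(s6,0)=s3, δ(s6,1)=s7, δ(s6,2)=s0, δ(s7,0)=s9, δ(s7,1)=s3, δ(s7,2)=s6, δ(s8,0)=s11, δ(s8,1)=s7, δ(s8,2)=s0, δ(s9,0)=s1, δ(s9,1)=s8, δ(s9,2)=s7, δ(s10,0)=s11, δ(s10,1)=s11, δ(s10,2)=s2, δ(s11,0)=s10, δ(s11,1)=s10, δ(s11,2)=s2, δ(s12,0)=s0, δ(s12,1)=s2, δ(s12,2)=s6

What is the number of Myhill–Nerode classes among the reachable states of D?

7

First remove the unreachable states {s5,s12}; 11 states remain.
P0 = {s0,s2,s6,s7,s10,s11} | {s1,s3,s4,s8,s9}.
Refine {s0,s2,s6,s7,s10,s11} on symbol 0: members go to different blocks, giving {s0,s2,s6,s7} and {s10,s11}.
Split {s0,s2,s6,s7} by δ(·,1) → {s0,s2} and {s6} and {s7}.
Refine {s0,s2} on symbol 2: members go to different blocks, giving {s0} and {s2}.
Refine {s1,s3,s4,s8,s9} on symbol 0: members go to different blocks, giving {s1,s3,s8} and {s4,s9}.
Stable partition: {s0} | {s1,s3,s8} | {s10,s11} | {s6} | {s7} | {s2} | {s4,s9} — 7 equivalence classes.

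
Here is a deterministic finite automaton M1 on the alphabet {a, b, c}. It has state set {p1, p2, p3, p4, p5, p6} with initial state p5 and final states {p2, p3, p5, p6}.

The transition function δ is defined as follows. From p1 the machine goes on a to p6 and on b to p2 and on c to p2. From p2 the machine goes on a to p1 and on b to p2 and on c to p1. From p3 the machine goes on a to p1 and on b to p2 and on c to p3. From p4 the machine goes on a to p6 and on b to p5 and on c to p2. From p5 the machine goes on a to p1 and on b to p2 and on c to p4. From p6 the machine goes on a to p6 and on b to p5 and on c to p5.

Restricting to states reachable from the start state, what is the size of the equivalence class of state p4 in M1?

States {p3} cannot be reached from the start state, so discard them.
Initial partition by acceptance: {p2,p5,p6} | {p1,p4}.
Refine {p2,p5,p6} on symbol a: members go to different blocks, giving {p2,p5} and {p6}.
Stable partition: {p2,p5} | {p1,p4} | {p6} — 3 equivalence classes.
The equivalence class containing p4 is {p1,p4}, of size 2.

2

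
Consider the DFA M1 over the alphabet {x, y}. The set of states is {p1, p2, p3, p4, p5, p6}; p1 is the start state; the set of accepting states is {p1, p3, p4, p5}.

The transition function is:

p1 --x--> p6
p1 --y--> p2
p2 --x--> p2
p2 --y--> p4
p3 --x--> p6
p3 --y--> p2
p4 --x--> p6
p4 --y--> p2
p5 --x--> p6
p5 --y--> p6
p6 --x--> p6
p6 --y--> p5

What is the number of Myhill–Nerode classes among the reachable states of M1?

States {p3} cannot be reached from the start state, so discard them.
Start with accepting vs non-accepting: {p1,p4,p5} | {p2,p6}.
The partition is now stable with 2 blocks: {p1,p4,p5} | {p2,p6}.

2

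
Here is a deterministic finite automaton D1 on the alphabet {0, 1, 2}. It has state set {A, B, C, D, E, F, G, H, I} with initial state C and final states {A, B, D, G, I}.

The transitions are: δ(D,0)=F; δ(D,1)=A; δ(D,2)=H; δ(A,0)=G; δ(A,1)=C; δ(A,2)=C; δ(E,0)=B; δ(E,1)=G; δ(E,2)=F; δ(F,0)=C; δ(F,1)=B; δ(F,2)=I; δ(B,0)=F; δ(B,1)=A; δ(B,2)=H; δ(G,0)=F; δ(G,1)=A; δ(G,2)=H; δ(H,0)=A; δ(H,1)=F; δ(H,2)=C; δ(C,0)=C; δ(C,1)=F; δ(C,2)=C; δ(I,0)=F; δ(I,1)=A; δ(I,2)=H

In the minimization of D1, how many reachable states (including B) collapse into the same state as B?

First remove the unreachable states {D,E}; 7 states remain.
Initial partition by acceptance: {A,B,G,I} | {C,F,H}.
Split {A,B,G,I} by δ(·,0) → {B,G,I} and {A}.
On input 0, block {C,F,H} splits into {C,F} and {H}.
Refine {C,F} on symbol 1: members go to different blocks, giving {C} and {F}.
Stable partition: {B,G,I} | {C} | {A} | {H} | {F} — 5 equivalence classes.
State B belongs to the block {B,G,I}, which has 3 states.

3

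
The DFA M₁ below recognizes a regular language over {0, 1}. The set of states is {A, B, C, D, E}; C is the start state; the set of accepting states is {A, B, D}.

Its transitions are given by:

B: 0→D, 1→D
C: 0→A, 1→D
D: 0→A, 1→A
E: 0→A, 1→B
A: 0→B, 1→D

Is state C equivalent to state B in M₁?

Reachable states from the start: {A,B,C,D}. Unreachable: {E} — drop them.
P0 = {A,B,D} | {C}.
The partition is now stable with 2 blocks: {A,B,D} | {C}.
C and B end up in different blocks, so they are distinguishable. For instance, the string 'ε' is accepted from only B.

No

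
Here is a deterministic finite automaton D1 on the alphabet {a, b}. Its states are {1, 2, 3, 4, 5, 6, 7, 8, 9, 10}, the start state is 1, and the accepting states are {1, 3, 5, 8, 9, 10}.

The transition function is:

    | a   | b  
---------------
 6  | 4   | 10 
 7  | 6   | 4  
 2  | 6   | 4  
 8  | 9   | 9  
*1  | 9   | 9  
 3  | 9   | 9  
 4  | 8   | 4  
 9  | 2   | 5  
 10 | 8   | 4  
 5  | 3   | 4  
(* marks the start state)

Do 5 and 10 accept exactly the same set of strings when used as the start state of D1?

Yes

Reachable states from the start: {1,2,3,4,5,6,8,9,10}. Unreachable: {7} — drop them.
P0 = {1,3,5,8,9,10} | {2,4,6}.
Split {1,3,5,8,9,10} by δ(·,a) → {1,3,5,8,10} and {9}.
On input a, block {1,3,5,8,10} splits into {1,3,8} and {5,10}.
Refine {2,4,6} on symbol a: members go to different blocks, giving {2,6} and {4}.
On input a, block {2,6} splits into {2} and {6}.
The partition is now stable with 6 blocks: {1,3,8} | {2} | {9} | {5,10} | {4} | {6}.
5 and 10 lie in the same block of the stable partition, so they are equivalent — no string distinguishes them.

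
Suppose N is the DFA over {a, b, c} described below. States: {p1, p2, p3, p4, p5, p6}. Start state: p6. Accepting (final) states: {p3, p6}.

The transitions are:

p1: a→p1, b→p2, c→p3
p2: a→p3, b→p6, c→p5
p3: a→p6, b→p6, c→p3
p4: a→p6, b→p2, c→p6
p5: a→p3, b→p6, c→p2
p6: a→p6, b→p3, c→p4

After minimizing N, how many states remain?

4

Reachable states from the start: {p2,p3,p4,p5,p6}. Unreachable: {p1} — drop them.
Start with accepting vs non-accepting: {p3,p6} | {p2,p4,p5}.
Split {p3,p6} by δ(·,c) → {p3} and {p6}.
On input a, block {p2,p4,p5} splits into {p2,p5} and {p4}.
Stable partition: {p3} | {p2,p5} | {p6} | {p4} — 4 equivalence classes.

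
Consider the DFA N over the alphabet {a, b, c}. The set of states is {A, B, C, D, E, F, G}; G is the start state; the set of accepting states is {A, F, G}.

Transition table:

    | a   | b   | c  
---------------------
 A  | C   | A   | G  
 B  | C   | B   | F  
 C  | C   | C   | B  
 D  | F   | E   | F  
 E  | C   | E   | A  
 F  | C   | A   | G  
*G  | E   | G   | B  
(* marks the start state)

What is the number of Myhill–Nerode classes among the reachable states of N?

4

First remove the unreachable states {D}; 6 states remain.
P0 = {A,F,G} | {B,C,E}.
On input c, block {A,F,G} splits into {A,F} and {G}.
On input c, block {B,C,E} splits into {B,E} and {C}.
The partition is now stable with 4 blocks: {A,F} | {B,E} | {G} | {C}.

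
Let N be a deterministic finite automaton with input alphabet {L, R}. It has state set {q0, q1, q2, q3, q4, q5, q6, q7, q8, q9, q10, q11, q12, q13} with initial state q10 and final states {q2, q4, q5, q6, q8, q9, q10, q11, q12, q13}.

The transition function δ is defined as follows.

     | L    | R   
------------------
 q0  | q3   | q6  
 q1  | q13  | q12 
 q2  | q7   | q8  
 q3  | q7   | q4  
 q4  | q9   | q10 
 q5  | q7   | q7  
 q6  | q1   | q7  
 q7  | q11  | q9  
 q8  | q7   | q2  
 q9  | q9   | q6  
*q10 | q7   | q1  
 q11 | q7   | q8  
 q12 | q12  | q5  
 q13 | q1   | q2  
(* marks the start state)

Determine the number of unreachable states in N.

3

Starting at q10 and following transitions, the reachable set is {q1, q2, q5, q6, q7, q8, q9, q10, q11, q12, q13}. That leaves q0, q3, q4 unreachable — 3 in total.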